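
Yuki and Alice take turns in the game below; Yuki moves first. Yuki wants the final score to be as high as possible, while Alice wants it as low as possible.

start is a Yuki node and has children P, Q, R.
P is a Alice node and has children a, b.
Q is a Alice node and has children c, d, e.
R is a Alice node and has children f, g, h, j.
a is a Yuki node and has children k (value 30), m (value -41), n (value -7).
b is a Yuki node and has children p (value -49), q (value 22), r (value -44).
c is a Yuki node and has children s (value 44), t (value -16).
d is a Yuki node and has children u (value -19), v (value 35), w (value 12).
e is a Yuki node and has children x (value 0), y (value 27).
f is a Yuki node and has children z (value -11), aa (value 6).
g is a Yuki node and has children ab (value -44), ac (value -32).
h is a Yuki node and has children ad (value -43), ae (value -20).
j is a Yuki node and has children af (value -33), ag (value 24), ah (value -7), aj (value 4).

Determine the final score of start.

27

a (Yuki): max(30, -41, -7) = 30
b (Yuki): max(-49, 22, -44) = 22
P (Alice): min(30, 22) = 22
c (Yuki): max(44, -16) = 44
d (Yuki): max(-19, 35, 12) = 35
e (Yuki): max(0, 27) = 27
Q (Alice): min(44, 35, 27) = 27
f (Yuki): max(-11, 6) = 6
g (Yuki): max(-44, -32) = -32
h (Yuki): max(-43, -20) = -20
j (Yuki): max(-33, 24, -7, 4) = 24
R (Alice): min(6, -32, -20, 24) = -32
start (Yuki): max(22, 27, -32) = 27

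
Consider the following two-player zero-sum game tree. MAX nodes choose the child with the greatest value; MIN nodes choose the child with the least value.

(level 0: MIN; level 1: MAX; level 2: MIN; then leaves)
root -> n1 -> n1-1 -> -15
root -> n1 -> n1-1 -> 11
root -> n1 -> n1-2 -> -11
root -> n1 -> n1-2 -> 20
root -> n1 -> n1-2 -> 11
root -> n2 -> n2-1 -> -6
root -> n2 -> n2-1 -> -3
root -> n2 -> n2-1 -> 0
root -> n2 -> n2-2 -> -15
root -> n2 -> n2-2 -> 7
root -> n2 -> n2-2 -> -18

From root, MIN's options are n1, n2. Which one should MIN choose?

n1

n1-1 (MIN): min(-15, 11) = -15
n1-2 (MIN): min(-11, 20, 11) = -11
n1 (MAX): max(-15, -11) = -11
n2-1 (MIN): min(-6, -3, 0) = -6
n2-2 (MIN): min(-15, 7, -18) = -18
n2 (MAX): max(-6, -18) = -6
root (MIN): min(-11, -6) = -11
MIN at root wants the lowest of {n1=-11, n2=-6}, so chooses n1.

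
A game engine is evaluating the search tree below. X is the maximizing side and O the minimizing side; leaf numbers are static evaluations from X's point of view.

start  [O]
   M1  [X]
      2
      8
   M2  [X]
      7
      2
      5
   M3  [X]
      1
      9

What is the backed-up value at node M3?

9

M3 (X): max(1, 9) = 9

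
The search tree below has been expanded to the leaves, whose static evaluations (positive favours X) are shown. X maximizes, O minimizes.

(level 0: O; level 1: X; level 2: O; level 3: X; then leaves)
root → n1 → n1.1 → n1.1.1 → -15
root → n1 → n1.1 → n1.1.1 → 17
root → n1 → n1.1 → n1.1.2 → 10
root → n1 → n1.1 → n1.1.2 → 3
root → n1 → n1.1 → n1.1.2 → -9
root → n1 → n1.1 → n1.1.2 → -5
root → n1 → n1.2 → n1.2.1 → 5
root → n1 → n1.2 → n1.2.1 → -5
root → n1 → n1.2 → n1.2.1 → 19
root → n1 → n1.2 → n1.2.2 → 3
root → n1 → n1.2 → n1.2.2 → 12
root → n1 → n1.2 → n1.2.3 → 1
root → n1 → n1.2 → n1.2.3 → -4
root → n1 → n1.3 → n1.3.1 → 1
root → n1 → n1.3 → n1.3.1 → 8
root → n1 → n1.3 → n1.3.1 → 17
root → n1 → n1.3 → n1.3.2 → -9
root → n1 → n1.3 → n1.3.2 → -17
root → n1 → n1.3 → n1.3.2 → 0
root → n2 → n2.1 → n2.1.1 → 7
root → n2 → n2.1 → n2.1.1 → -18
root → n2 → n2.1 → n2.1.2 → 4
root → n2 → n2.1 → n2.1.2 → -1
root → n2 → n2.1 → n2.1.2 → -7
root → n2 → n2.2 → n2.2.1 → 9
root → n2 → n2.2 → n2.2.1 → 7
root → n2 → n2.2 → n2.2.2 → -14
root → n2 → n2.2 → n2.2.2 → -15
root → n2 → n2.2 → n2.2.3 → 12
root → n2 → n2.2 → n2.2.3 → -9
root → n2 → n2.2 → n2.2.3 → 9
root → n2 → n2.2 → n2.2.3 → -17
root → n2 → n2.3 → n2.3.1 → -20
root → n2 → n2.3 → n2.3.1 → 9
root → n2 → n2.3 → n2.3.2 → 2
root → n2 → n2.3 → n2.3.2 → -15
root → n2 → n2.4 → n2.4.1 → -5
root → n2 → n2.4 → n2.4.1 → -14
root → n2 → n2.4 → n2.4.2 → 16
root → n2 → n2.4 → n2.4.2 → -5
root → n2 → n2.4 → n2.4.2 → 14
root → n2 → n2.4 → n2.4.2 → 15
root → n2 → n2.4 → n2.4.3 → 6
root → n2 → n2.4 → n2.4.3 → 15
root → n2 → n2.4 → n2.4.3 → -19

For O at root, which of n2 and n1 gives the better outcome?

n2.1.1 (X): max(7, -18) = 7
n2.1.2 (X): max(4, -1, -7) = 4
n2.1 (O): min(7, 4) = 4
n2.2.1 (X): max(9, 7) = 9
n2.2.2 (X): max(-14, -15) = -14
n2.2.3 (X): max(12, -9, 9, -17) = 12
n2.2 (O): min(9, -14, 12) = -14
n2.3.1 (X): max(-20, 9) = 9
n2.3.2 (X): max(2, -15) = 2
n2.3 (O): min(9, 2) = 2
n2.4.1 (X): max(-5, -14) = -5
n2.4.2 (X): max(16, -5, 14, 15) = 16
n2.4.3 (X): max(6, 15, -19) = 15
n2.4 (O): min(-5, 16, 15) = -5
n2 (X): max(4, -14, 2, -5) = 4
n1.1.1 (X): max(-15, 17) = 17
n1.1.2 (X): max(10, 3, -9, -5) = 10
n1.1 (O): min(17, 10) = 10
n1.2.1 (X): max(5, -5, 19) = 19
n1.2.2 (X): max(3, 12) = 12
n1.2.3 (X): max(1, -4) = 1
n1.2 (O): min(19, 12, 1) = 1
n1.3.1 (X): max(1, 8, 17) = 17
n1.3.2 (X): max(-9, -17, 0) = 0
n1.3 (O): min(17, 0) = 0
n1 (X): max(10, 1, 0) = 10
O prefers the lower value; n2=4, n1=10. n2 is better since 4 < 10.

n2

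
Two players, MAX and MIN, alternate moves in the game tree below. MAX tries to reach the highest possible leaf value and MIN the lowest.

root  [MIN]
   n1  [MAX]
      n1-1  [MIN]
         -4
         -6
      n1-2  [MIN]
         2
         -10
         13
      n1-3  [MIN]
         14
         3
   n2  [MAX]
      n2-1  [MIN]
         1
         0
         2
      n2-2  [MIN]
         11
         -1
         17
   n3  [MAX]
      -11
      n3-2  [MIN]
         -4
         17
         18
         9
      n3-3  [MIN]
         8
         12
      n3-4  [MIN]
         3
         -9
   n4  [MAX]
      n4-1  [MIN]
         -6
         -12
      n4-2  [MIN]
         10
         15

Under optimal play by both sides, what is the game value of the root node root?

n1-1 (MIN): min(-4, -6) = -6
n1-2 (MIN): min(2, -10, 13) = -10
n1-3 (MIN): min(14, 3) = 3
n1 (MAX): max(-6, -10, 3) = 3
n2-1 (MIN): min(1, 0, 2) = 0
n2-2 (MIN): min(11, -1, 17) = -1
n2 (MAX): max(0, -1) = 0
n3-2 (MIN): min(-4, 17, 18, 9) = -4
n3-3 (MIN): min(8, 12) = 8
n3-4 (MIN): min(3, -9) = -9
n3 (MAX): max(-11, -4, 8, -9) = 8
n4-1 (MIN): min(-6, -12) = -12
n4-2 (MIN): min(10, 15) = 10
n4 (MAX): max(-12, 10) = 10
root (MIN): min(3, 0, 8, 10) = 0

0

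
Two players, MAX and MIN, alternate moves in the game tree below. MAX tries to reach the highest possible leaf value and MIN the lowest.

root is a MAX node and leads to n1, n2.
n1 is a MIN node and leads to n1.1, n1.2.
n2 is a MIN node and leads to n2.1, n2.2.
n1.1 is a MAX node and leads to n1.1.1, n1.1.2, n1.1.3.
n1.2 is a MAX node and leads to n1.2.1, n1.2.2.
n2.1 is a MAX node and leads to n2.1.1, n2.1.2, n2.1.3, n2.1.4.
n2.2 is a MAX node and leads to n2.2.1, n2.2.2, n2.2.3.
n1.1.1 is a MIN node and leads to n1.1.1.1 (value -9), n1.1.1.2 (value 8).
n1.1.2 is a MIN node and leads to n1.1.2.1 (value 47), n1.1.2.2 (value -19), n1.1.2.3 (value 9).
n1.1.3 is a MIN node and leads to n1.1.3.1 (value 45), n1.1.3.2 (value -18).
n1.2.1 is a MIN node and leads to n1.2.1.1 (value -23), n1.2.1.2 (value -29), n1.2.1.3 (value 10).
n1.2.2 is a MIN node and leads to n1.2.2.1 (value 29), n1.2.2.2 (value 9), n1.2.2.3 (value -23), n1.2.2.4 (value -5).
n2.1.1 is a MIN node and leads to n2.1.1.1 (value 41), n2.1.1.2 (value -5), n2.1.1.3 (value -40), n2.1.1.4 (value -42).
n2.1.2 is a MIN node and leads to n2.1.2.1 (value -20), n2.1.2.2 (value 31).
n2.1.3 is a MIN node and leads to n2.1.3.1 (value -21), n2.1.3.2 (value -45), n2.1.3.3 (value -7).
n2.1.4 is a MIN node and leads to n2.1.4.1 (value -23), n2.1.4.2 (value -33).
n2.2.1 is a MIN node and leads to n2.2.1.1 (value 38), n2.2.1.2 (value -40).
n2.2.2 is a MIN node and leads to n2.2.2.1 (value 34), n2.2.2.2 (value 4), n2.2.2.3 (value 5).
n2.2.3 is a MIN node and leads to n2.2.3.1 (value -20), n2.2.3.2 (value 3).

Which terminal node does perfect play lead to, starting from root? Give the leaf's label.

n2.1.2.1

n1.1.1 (MIN): min(-9, 8) = -9
n1.1.2 (MIN): min(47, -19, 9) = -19
n1.1.3 (MIN): min(45, -18) = -18
n1.1 (MAX): max(-9, -19, -18) = -9
n1.2.1 (MIN): min(-23, -29, 10) = -29
n1.2.2 (MIN): min(29, 9, -23, -5) = -23
n1.2 (MAX): max(-29, -23) = -23
n1 (MIN): min(-9, -23) = -23
n2.1.1 (MIN): min(41, -5, -40, -42) = -42
n2.1.2 (MIN): min(-20, 31) = -20
n2.1.3 (MIN): min(-21, -45, -7) = -45
n2.1.4 (MIN): min(-23, -33) = -33
n2.1 (MAX): max(-42, -20, -45, -33) = -20
n2.2.1 (MIN): min(38, -40) = -40
n2.2.2 (MIN): min(34, 4, 5) = 4
n2.2.3 (MIN): min(-20, 3) = -20
n2.2 (MAX): max(-40, 4, -20) = 4
n2 (MIN): min(-20, 4) = -20
root (MAX): max(-23, -20) = -20
At root, MAX picks n2 (highest: -20).
At n2, MIN picks n2.1 (lowest: -20).
At n2.1, MAX picks n2.1.2 (highest: -20).
At n2.1.2, MIN picks n2.1.2.1 (lowest: -20).
Terminal value -20.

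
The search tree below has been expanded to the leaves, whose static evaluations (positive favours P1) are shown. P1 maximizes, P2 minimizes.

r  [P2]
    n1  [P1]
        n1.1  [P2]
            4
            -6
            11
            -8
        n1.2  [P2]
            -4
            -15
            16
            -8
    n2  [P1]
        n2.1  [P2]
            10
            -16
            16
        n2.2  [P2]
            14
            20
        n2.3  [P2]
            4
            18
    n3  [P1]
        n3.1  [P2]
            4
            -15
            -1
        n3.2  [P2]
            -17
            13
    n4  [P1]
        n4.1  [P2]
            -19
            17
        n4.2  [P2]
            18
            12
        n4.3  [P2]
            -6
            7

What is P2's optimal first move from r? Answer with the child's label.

n3

n1.1 (P2): min(4, -6, 11, -8) = -8
n1.2 (P2): min(-4, -15, 16, -8) = -15
n1 (P1): max(-8, -15) = -8
n2.1 (P2): min(10, -16, 16) = -16
n2.2 (P2): min(14, 20) = 14
n2.3 (P2): min(4, 18) = 4
n2 (P1): max(-16, 14, 4) = 14
n3.1 (P2): min(4, -15, -1) = -15
n3.2 (P2): min(-17, 13) = -17
n3 (P1): max(-15, -17) = -15
n4.1 (P2): min(-19, 17) = -19
n4.2 (P2): min(18, 12) = 12
n4.3 (P2): min(-6, 7) = -6
n4 (P1): max(-19, 12, -6) = 12
r (P2): min(-8, 14, -15, 12) = -15
P2 at r wants the lowest of {n1=-8, n2=14, n3=-15, n4=12}, so chooses n3.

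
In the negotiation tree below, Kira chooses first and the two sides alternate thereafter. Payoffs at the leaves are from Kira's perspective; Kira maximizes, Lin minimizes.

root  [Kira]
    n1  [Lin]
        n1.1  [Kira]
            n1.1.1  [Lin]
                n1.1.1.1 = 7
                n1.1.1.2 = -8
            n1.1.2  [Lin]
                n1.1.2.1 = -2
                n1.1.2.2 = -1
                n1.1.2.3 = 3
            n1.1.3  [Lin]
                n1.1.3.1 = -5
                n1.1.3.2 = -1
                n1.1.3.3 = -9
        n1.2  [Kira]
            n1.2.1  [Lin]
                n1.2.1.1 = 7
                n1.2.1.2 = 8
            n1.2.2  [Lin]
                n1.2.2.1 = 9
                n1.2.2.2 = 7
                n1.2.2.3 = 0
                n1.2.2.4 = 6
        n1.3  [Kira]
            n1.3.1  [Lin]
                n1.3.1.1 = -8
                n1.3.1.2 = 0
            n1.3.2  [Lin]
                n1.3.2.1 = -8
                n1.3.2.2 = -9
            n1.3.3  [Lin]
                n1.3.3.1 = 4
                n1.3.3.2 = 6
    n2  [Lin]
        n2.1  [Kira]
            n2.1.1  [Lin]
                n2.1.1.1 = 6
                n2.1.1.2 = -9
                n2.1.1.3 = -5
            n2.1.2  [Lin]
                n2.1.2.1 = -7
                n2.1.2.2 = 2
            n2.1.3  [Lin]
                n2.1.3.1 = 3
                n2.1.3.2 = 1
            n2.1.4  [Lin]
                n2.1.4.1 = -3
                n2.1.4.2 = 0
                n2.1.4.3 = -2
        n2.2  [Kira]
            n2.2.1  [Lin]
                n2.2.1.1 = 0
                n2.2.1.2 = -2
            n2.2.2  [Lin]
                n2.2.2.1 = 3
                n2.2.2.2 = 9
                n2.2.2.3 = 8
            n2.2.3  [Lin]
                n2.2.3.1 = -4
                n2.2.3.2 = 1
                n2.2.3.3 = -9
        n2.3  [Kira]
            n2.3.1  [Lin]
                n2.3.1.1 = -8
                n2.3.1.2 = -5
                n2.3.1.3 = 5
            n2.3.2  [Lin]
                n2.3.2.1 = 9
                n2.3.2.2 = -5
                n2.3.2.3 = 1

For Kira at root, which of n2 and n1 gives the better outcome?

n1

n2.1.1 (Lin): min(6, -9, -5) = -9
n2.1.2 (Lin): min(-7, 2) = -7
n2.1.3 (Lin): min(3, 1) = 1
n2.1.4 (Lin): min(-3, 0, -2) = -3
n2.1 (Kira): max(-9, -7, 1, -3) = 1
n2.2.1 (Lin): min(0, -2) = -2
n2.2.2 (Lin): min(3, 9, 8) = 3
n2.2.3 (Lin): min(-4, 1, -9) = -9
n2.2 (Kira): max(-2, 3, -9) = 3
n2.3.1 (Lin): min(-8, -5, 5) = -8
n2.3.2 (Lin): min(9, -5, 1) = -5
n2.3 (Kira): max(-8, -5) = -5
n2 (Lin): min(1, 3, -5) = -5
n1.1.1 (Lin): min(7, -8) = -8
n1.1.2 (Lin): min(-2, -1, 3) = -2
n1.1.3 (Lin): min(-5, -1, -9) = -9
n1.1 (Kira): max(-8, -2, -9) = -2
n1.2.1 (Lin): min(7, 8) = 7
n1.2.2 (Lin): min(9, 7, 0, 6) = 0
n1.2 (Kira): max(7, 0) = 7
n1.3.1 (Lin): min(-8, 0) = -8
n1.3.2 (Lin): min(-8, -9) = -9
n1.3.3 (Lin): min(4, 6) = 4
n1.3 (Kira): max(-8, -9, 4) = 4
n1 (Lin): min(-2, 7, 4) = -2
Kira prefers the higher value; n2=-5, n1=-2. n1 is better since -2 > -5.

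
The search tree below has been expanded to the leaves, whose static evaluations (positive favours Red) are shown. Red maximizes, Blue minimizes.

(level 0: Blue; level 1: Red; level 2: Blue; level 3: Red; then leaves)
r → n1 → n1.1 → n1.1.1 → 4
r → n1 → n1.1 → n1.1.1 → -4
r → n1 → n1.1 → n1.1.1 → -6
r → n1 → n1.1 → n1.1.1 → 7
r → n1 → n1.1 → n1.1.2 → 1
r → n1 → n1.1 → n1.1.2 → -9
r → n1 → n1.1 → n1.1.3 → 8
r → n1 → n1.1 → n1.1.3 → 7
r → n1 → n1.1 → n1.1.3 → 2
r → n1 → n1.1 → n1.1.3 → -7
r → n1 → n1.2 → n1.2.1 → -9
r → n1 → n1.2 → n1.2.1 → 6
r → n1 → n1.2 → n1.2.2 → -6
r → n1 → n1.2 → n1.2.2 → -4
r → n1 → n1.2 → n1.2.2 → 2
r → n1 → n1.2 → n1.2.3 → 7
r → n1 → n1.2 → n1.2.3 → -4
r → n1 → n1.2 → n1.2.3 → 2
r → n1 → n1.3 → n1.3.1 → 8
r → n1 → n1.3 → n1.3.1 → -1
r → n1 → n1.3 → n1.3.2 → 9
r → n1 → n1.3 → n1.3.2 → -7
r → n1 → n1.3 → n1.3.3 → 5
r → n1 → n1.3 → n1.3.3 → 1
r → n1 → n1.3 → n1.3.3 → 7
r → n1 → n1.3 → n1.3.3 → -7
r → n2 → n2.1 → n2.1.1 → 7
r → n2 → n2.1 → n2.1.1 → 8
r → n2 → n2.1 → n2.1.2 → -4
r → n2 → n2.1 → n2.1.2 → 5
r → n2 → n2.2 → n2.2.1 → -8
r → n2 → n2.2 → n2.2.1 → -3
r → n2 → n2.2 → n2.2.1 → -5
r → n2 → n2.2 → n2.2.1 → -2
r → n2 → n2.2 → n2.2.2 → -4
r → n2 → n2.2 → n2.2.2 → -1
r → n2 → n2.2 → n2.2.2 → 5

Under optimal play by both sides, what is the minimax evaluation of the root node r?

n1.1.1 (Red): max(4, -4, -6, 7) = 7
n1.1.2 (Red): max(1, -9) = 1
n1.1.3 (Red): max(8, 7, 2, -7) = 8
n1.1 (Blue): min(7, 1, 8) = 1
n1.2.1 (Red): max(-9, 6) = 6
n1.2.2 (Red): max(-6, -4, 2) = 2
n1.2.3 (Red): max(7, -4, 2) = 7
n1.2 (Blue): min(6, 2, 7) = 2
n1.3.1 (Red): max(8, -1) = 8
n1.3.2 (Red): max(9, -7) = 9
n1.3.3 (Red): max(5, 1, 7, -7) = 7
n1.3 (Blue): min(8, 9, 7) = 7
n1 (Red): max(1, 2, 7) = 7
n2.1.1 (Red): max(7, 8) = 8
n2.1.2 (Red): max(-4, 5) = 5
n2.1 (Blue): min(8, 5) = 5
n2.2.1 (Red): max(-8, -3, -5, -2) = -2
n2.2.2 (Red): max(-4, -1, 5) = 5
n2.2 (Blue): min(-2, 5) = -2
n2 (Red): max(5, -2) = 5
r (Blue): min(7, 5) = 5

5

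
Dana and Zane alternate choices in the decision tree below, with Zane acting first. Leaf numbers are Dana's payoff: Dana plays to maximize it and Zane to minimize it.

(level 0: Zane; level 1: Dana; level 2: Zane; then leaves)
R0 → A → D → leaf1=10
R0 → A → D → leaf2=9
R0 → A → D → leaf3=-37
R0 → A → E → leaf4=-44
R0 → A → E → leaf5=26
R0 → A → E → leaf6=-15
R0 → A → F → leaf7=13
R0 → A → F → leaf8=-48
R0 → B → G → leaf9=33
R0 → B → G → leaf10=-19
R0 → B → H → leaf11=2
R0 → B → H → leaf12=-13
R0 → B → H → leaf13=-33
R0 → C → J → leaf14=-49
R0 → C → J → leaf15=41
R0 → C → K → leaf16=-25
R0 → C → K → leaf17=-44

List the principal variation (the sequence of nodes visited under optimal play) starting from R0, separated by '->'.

D (Zane): min(10, 9, -37) = -37
E (Zane): min(-44, 26, -15) = -44
F (Zane): min(13, -48) = -48
A (Dana): max(-37, -44, -48) = -37
G (Zane): min(33, -19) = -19
H (Zane): min(2, -13, -33) = -33
B (Dana): max(-19, -33) = -19
J (Zane): min(-49, 41) = -49
K (Zane): min(-25, -44) = -44
C (Dana): max(-49, -44) = -44
R0 (Zane): min(-37, -19, -44) = -44
At R0, Zane picks C (lowest: -44).
At C, Dana picks K (highest: -44).
At K, Zane picks leaf17 (lowest: -44).
Terminal value -44.

R0 -> C -> K -> leaf17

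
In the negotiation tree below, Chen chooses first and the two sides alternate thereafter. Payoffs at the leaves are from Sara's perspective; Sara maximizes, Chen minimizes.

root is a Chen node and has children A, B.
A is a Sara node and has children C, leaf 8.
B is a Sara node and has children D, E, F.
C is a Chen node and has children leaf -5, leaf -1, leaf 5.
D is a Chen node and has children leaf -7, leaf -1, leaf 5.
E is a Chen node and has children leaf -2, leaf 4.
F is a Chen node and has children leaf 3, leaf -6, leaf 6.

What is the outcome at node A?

8

C (Chen): min(-5, -1, 5) = -5
A (Sara): max(-5, 8) = 8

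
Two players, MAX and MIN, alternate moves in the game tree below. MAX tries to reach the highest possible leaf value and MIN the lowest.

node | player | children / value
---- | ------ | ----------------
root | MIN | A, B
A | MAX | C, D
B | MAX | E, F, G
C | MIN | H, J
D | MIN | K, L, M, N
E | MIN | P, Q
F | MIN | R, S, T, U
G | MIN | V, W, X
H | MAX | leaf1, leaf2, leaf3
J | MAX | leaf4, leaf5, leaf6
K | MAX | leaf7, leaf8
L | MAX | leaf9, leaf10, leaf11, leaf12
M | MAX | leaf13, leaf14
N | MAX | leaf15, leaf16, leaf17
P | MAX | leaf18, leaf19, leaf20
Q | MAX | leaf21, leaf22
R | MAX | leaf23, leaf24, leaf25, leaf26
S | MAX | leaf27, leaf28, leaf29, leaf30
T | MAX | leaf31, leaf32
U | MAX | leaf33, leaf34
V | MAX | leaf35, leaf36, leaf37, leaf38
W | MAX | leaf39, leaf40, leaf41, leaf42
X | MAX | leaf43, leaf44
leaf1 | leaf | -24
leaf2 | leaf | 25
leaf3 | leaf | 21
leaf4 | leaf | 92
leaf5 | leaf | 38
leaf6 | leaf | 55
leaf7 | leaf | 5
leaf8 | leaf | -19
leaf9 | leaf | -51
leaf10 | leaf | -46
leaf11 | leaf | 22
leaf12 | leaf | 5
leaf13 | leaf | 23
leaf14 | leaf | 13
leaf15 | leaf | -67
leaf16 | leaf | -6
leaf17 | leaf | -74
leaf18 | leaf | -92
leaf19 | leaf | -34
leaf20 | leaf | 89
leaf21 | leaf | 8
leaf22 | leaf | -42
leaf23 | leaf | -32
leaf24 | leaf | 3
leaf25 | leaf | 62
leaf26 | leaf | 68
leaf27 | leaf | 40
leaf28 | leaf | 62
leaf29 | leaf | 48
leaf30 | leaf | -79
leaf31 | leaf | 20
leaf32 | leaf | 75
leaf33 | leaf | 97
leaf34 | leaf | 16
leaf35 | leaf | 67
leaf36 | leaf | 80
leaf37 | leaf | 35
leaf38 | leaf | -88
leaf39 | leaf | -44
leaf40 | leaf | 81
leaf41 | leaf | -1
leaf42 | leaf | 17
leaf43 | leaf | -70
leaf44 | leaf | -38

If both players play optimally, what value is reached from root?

25

H (MAX): max(-24, 25, 21) = 25
J (MAX): max(92, 38, 55) = 92
C (MIN): min(25, 92) = 25
K (MAX): max(5, -19) = 5
L (MAX): max(-51, -46, 22, 5) = 22
M (MAX): max(23, 13) = 23
N (MAX): max(-67, -6, -74) = -6
D (MIN): min(5, 22, 23, -6) = -6
A (MAX): max(25, -6) = 25
P (MAX): max(-92, -34, 89) = 89
Q (MAX): max(8, -42) = 8
E (MIN): min(89, 8) = 8
R (MAX): max(-32, 3, 62, 68) = 68
S (MAX): max(40, 62, 48, -79) = 62
T (MAX): max(20, 75) = 75
U (MAX): max(97, 16) = 97
F (MIN): min(68, 62, 75, 97) = 62
V (MAX): max(67, 80, 35, -88) = 80
W (MAX): max(-44, 81, -1, 17) = 81
X (MAX): max(-70, -38) = -38
G (MIN): min(80, 81, -38) = -38
B (MAX): max(8, 62, -38) = 62
root (MIN): min(25, 62) = 25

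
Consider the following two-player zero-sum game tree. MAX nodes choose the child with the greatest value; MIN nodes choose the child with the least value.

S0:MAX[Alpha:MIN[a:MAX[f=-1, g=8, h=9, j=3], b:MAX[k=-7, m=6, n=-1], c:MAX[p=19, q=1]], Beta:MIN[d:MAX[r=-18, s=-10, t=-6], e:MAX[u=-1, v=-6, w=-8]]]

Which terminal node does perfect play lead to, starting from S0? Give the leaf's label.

a (MAX): max(-1, 8, 9, 3) = 9
b (MAX): max(-7, 6, -1) = 6
c (MAX): max(19, 1) = 19
Alpha (MIN): min(9, 6, 19) = 6
d (MAX): max(-18, -10, -6) = -6
e (MAX): max(-1, -6, -8) = -1
Beta (MIN): min(-6, -1) = -6
S0 (MAX): max(6, -6) = 6
At S0, MAX picks Alpha (highest: 6).
At Alpha, MIN picks b (lowest: 6).
At b, MAX picks m (highest: 6).
Terminal value 6.

m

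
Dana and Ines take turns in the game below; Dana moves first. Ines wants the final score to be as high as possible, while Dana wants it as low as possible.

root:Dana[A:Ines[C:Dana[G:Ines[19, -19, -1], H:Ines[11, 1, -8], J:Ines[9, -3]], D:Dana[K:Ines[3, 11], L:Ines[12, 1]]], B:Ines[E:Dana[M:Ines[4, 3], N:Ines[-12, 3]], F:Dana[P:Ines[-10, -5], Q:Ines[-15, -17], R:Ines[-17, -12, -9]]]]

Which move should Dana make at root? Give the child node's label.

B

G (Ines): max(19, -19, -1) = 19
H (Ines): max(11, 1, -8) = 11
J (Ines): max(9, -3) = 9
C (Dana): min(19, 11, 9) = 9
K (Ines): max(3, 11) = 11
L (Ines): max(12, 1) = 12
D (Dana): min(11, 12) = 11
A (Ines): max(9, 11) = 11
M (Ines): max(4, 3) = 4
N (Ines): max(-12, 3) = 3
E (Dana): min(4, 3) = 3
P (Ines): max(-10, -5) = -5
Q (Ines): max(-15, -17) = -15
R (Ines): max(-17, -12, -9) = -9
F (Dana): min(-5, -15, -9) = -15
B (Ines): max(3, -15) = 3
root (Dana): min(11, 3) = 3
Dana at root wants the lowest of {A=11, B=3}, so chooses B.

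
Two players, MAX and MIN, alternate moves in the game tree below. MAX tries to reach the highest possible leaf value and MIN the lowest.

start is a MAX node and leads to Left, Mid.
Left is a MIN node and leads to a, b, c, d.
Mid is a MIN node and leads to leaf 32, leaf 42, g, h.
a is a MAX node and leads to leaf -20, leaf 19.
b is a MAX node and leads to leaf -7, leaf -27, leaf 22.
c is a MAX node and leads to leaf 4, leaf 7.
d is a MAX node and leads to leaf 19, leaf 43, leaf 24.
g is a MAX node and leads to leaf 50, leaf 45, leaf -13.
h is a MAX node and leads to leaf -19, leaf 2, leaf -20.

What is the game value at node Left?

a (MAX): max(-20, 19) = 19
b (MAX): max(-7, -27, 22) = 22
c (MAX): max(4, 7) = 7
d (MAX): max(19, 43, 24) = 43
Left (MIN): min(19, 22, 7, 43) = 7

7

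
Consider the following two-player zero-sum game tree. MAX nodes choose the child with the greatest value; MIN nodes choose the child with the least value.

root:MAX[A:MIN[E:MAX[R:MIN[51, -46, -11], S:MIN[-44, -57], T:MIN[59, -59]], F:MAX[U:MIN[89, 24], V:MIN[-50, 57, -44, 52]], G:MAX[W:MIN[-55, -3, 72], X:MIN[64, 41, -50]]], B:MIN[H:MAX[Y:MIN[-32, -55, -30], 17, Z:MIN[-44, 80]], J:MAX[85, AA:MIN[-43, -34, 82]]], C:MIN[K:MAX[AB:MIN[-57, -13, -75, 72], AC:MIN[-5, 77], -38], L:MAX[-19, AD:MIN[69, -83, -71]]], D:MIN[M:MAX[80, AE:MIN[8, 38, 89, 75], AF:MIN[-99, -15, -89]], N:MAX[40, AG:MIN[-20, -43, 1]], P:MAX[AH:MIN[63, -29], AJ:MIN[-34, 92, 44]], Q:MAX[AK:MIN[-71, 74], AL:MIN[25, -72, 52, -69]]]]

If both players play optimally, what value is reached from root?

17

R (MIN): min(51, -46, -11) = -46
S (MIN): min(-44, -57) = -57
T (MIN): min(59, -59) = -59
E (MAX): max(-46, -57, -59) = -46
U (MIN): min(89, 24) = 24
V (MIN): min(-50, 57, -44, 52) = -50
F (MAX): max(24, -50) = 24
W (MIN): min(-55, -3, 72) = -55
X (MIN): min(64, 41, -50) = -50
G (MAX): max(-55, -50) = -50
A (MIN): min(-46, 24, -50) = -50
Y (MIN): min(-32, -55, -30) = -55
Z (MIN): min(-44, 80) = -44
H (MAX): max(-55, 17, -44) = 17
AA (MIN): min(-43, -34, 82) = -43
J (MAX): max(85, -43) = 85
B (MIN): min(17, 85) = 17
AB (MIN): min(-57, -13, -75, 72) = -75
AC (MIN): min(-5, 77) = -5
K (MAX): max(-75, -5, -38) = -5
AD (MIN): min(69, -83, -71) = -83
L (MAX): max(-19, -83) = -19
C (MIN): min(-5, -19) = -19
AE (MIN): min(8, 38, 89, 75) = 8
AF (MIN): min(-99, -15, -89) = -99
M (MAX): max(80, 8, -99) = 80
AG (MIN): min(-20, -43, 1) = -43
N (MAX): max(40, -43) = 40
AH (MIN): min(63, -29) = -29
AJ (MIN): min(-34, 92, 44) = -34
P (MAX): max(-29, -34) = -29
AK (MIN): min(-71, 74) = -71
AL (MIN): min(25, -72, 52, -69) = -72
Q (MAX): max(-71, -72) = -71
D (MIN): min(80, 40, -29, -71) = -71
root (MAX): max(-50, 17, -19, -71) = 17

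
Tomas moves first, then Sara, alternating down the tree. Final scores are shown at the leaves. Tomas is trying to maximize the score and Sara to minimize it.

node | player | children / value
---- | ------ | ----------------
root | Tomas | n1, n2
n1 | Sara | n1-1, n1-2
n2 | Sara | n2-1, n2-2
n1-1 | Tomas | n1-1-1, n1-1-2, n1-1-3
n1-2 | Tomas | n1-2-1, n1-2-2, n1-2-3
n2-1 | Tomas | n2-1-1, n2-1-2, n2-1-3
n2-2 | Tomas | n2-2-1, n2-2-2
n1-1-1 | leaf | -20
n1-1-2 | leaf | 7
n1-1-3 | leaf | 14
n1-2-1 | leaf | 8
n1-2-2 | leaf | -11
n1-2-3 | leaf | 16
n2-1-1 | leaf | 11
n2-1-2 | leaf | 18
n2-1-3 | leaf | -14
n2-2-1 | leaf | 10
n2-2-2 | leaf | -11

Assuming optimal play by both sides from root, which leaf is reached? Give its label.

n1-1-3

n1-1 (Tomas): max(-20, 7, 14) = 14
n1-2 (Tomas): max(8, -11, 16) = 16
n1 (Sara): min(14, 16) = 14
n2-1 (Tomas): max(11, 18, -14) = 18
n2-2 (Tomas): max(10, -11) = 10
n2 (Sara): min(18, 10) = 10
root (Tomas): max(14, 10) = 14
At root, Tomas picks n1 (highest: 14).
At n1, Sara picks n1-1 (lowest: 14).
At n1-1, Tomas picks n1-1-3 (highest: 14).
Terminal value 14.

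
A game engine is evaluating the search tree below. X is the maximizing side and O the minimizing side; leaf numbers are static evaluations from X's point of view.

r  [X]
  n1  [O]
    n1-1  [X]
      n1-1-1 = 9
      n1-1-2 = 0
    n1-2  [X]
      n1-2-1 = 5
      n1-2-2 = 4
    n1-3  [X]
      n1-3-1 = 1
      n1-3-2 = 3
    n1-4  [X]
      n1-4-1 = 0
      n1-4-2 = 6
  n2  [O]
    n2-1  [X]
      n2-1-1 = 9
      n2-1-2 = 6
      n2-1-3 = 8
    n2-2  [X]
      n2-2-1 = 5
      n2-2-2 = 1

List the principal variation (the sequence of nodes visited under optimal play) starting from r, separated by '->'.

r -> n2 -> n2-2 -> n2-2-1

n1-1 (X): max(9, 0) = 9
n1-2 (X): max(5, 4) = 5
n1-3 (X): max(1, 3) = 3
n1-4 (X): max(0, 6) = 6
n1 (O): min(9, 5, 3, 6) = 3
n2-1 (X): max(9, 6, 8) = 9
n2-2 (X): max(5, 1) = 5
n2 (O): min(9, 5) = 5
r (X): max(3, 5) = 5
At r, X picks n2 (highest: 5).
At n2, O picks n2-2 (lowest: 5).
At n2-2, X picks n2-2-1 (highest: 5).
Terminal value 5.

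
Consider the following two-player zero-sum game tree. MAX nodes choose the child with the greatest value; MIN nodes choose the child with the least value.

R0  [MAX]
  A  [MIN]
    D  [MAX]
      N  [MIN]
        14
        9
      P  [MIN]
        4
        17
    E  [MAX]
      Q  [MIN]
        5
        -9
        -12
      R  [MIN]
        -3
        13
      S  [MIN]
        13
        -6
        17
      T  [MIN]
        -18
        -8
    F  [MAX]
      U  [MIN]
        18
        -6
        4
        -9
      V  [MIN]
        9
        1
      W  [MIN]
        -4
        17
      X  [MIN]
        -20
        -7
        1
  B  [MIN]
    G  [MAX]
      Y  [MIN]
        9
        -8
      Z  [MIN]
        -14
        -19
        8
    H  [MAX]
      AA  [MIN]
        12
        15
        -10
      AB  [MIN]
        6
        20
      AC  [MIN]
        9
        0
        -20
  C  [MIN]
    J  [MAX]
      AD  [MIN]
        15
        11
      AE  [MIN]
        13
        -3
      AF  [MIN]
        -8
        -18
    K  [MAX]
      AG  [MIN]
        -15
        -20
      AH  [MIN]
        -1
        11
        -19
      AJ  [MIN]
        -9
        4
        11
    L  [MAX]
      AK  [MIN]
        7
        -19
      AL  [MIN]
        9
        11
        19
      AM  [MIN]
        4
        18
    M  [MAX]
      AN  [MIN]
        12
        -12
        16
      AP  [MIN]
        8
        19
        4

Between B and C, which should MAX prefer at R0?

Y (MIN): min(9, -8) = -8
Z (MIN): min(-14, -19, 8) = -19
G (MAX): max(-8, -19) = -8
AA (MIN): min(12, 15, -10) = -10
AB (MIN): min(6, 20) = 6
AC (MIN): min(9, 0, -20) = -20
H (MAX): max(-10, 6, -20) = 6
B (MIN): min(-8, 6) = -8
AD (MIN): min(15, 11) = 11
AE (MIN): min(13, -3) = -3
AF (MIN): min(-8, -18) = -18
J (MAX): max(11, -3, -18) = 11
AG (MIN): min(-15, -20) = -20
AH (MIN): min(-1, 11, -19) = -19
AJ (MIN): min(-9, 4, 11) = -9
K (MAX): max(-20, -19, -9) = -9
AK (MIN): min(7, -19) = -19
AL (MIN): min(9, 11, 19) = 9
AM (MIN): min(4, 18) = 4
L (MAX): max(-19, 9, 4) = 9
AN (MIN): min(12, -12, 16) = -12
AP (MIN): min(8, 19, 4) = 4
M (MAX): max(-12, 4) = 4
C (MIN): min(11, -9, 9, 4) = -9
MAX prefers the higher value; B=-8, C=-9. B is better since -8 > -9.

B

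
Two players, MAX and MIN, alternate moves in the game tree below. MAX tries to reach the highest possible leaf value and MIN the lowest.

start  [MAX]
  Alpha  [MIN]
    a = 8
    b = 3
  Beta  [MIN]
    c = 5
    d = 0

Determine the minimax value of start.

Alpha (MIN): min(8, 3) = 3
Beta (MIN): min(5, 0) = 0
start (MAX): max(3, 0) = 3

3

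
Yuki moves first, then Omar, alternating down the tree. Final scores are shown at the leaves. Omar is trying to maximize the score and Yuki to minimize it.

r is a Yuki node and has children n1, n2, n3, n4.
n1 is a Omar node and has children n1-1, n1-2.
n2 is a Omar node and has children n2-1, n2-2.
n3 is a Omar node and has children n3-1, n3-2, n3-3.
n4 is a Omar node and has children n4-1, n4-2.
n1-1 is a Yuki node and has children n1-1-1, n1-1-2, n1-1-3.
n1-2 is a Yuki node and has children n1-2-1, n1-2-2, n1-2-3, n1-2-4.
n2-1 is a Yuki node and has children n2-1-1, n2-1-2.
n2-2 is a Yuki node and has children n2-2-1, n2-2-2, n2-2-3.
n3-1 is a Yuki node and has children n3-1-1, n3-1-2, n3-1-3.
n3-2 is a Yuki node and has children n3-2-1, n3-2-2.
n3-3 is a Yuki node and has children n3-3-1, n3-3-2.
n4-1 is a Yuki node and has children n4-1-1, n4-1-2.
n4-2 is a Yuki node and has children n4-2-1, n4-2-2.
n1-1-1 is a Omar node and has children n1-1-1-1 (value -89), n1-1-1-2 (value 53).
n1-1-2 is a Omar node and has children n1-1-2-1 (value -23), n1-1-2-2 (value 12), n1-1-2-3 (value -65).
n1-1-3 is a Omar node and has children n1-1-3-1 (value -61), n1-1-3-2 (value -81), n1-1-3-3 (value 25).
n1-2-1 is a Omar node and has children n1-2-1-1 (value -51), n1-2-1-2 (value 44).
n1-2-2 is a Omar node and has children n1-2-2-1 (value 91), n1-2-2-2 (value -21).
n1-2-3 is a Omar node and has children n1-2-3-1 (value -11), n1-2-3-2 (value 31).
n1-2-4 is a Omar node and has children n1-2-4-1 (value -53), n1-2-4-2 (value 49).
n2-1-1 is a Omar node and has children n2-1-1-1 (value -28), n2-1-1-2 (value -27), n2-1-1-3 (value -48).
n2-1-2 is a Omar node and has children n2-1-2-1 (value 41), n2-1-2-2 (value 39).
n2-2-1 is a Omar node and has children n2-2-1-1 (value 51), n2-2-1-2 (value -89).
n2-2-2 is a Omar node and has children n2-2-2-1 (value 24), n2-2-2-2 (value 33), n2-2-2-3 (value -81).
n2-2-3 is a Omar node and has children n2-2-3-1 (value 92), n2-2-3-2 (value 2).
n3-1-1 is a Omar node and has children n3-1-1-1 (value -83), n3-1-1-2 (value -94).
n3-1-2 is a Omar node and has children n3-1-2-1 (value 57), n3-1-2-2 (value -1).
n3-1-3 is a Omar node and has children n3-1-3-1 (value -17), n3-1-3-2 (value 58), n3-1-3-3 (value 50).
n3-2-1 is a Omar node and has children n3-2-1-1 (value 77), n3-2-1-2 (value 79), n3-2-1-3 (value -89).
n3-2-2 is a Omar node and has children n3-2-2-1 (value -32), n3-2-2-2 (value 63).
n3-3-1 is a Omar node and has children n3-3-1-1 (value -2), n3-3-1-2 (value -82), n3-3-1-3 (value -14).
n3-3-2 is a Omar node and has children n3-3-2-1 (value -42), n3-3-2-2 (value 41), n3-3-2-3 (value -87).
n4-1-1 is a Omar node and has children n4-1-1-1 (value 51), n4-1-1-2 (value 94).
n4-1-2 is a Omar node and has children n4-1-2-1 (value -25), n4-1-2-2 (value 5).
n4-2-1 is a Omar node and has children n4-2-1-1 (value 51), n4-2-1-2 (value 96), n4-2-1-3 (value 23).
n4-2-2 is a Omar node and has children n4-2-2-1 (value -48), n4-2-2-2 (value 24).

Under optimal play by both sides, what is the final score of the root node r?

n1-1-1 (Omar): max(-89, 53) = 53
n1-1-2 (Omar): max(-23, 12, -65) = 12
n1-1-3 (Omar): max(-61, -81, 25) = 25
n1-1 (Yuki): min(53, 12, 25) = 12
n1-2-1 (Omar): max(-51, 44) = 44
n1-2-2 (Omar): max(91, -21) = 91
n1-2-3 (Omar): max(-11, 31) = 31
n1-2-4 (Omar): max(-53, 49) = 49
n1-2 (Yuki): min(44, 91, 31, 49) = 31
n1 (Omar): max(12, 31) = 31
n2-1-1 (Omar): max(-28, -27, -48) = -27
n2-1-2 (Omar): max(41, 39) = 41
n2-1 (Yuki): min(-27, 41) = -27
n2-2-1 (Omar): max(51, -89) = 51
n2-2-2 (Omar): max(24, 33, -81) = 33
n2-2-3 (Omar): max(92, 2) = 92
n2-2 (Yuki): min(51, 33, 92) = 33
n2 (Omar): max(-27, 33) = 33
n3-1-1 (Omar): max(-83, -94) = -83
n3-1-2 (Omar): max(57, -1) = 57
n3-1-3 (Omar): max(-17, 58, 50) = 58
n3-1 (Yuki): min(-83, 57, 58) = -83
n3-2-1 (Omar): max(77, 79, -89) = 79
n3-2-2 (Omar): max(-32, 63) = 63
n3-2 (Yuki): min(79, 63) = 63
n3-3-1 (Omar): max(-2, -82, -14) = -2
n3-3-2 (Omar): max(-42, 41, -87) = 41
n3-3 (Yuki): min(-2, 41) = -2
n3 (Omar): max(-83, 63, -2) = 63
n4-1-1 (Omar): max(51, 94) = 94
n4-1-2 (Omar): max(-25, 5) = 5
n4-1 (Yuki): min(94, 5) = 5
n4-2-1 (Omar): max(51, 96, 23) = 96
n4-2-2 (Omar): max(-48, 24) = 24
n4-2 (Yuki): min(96, 24) = 24
n4 (Omar): max(5, 24) = 24
r (Yuki): min(31, 33, 63, 24) = 24

24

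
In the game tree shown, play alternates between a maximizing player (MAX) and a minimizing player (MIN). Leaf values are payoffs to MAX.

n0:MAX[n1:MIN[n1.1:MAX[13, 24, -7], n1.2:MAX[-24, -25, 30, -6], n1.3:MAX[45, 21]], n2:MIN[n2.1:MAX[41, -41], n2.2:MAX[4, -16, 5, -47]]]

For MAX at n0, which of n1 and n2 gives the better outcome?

n1.1 (MAX): max(13, 24, -7) = 24
n1.2 (MAX): max(-24, -25, 30, -6) = 30
n1.3 (MAX): max(45, 21) = 45
n1 (MIN): min(24, 30, 45) = 24
n2.1 (MAX): max(41, -41) = 41
n2.2 (MAX): max(4, -16, 5, -47) = 5
n2 (MIN): min(41, 5) = 5
MAX prefers the higher value; n1=24, n2=5. n1 is better since 24 > 5.

n1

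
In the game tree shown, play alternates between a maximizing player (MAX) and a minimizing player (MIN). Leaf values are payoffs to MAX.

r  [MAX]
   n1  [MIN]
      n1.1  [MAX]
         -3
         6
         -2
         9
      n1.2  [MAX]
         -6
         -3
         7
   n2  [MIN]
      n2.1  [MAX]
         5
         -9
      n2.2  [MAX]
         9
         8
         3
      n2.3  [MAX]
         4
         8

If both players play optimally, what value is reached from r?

7

n1.1 (MAX): max(-3, 6, -2, 9) = 9
n1.2 (MAX): max(-6, -3, 7) = 7
n1 (MIN): min(9, 7) = 7
n2.1 (MAX): max(5, -9) = 5
n2.2 (MAX): max(9, 8, 3) = 9
n2.3 (MAX): max(4, 8) = 8
n2 (MIN): min(5, 9, 8) = 5
r (MAX): max(7, 5) = 7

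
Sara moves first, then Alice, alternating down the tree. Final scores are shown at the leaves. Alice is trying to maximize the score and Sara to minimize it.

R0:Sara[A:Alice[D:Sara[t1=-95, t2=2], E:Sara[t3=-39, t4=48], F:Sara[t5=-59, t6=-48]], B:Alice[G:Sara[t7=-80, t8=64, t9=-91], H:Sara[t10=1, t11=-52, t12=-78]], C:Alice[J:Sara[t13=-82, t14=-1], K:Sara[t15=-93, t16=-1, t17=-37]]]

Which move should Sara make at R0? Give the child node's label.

D (Sara): min(-95, 2) = -95
E (Sara): min(-39, 48) = -39
F (Sara): min(-59, -48) = -59
A (Alice): max(-95, -39, -59) = -39
G (Sara): min(-80, 64, -91) = -91
H (Sara): min(1, -52, -78) = -78
B (Alice): max(-91, -78) = -78
J (Sara): min(-82, -1) = -82
K (Sara): min(-93, -1, -37) = -93
C (Alice): max(-82, -93) = -82
R0 (Sara): min(-39, -78, -82) = -82
Sara at R0 wants the lowest of {A=-39, B=-78, C=-82}, so chooses C.

C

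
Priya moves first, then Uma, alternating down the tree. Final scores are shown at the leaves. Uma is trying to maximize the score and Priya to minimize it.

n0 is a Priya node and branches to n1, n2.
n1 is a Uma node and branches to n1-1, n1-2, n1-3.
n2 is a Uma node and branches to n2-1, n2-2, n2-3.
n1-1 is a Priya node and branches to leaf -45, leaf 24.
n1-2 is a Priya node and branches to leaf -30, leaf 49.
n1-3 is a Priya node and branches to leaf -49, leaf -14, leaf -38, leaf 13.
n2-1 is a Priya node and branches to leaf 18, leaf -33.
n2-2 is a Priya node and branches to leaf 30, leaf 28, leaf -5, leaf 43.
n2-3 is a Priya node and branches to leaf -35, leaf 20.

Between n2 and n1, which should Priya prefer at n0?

n1

n2-1 (Priya): min(18, -33) = -33
n2-2 (Priya): min(30, 28, -5, 43) = -5
n2-3 (Priya): min(-35, 20) = -35
n2 (Uma): max(-33, -5, -35) = -5
n1-1 (Priya): min(-45, 24) = -45
n1-2 (Priya): min(-30, 49) = -30
n1-3 (Priya): min(-49, -14, -38, 13) = -49
n1 (Uma): max(-45, -30, -49) = -30
Priya prefers the lower value; n2=-5, n1=-30. n1 is better since -30 < -5.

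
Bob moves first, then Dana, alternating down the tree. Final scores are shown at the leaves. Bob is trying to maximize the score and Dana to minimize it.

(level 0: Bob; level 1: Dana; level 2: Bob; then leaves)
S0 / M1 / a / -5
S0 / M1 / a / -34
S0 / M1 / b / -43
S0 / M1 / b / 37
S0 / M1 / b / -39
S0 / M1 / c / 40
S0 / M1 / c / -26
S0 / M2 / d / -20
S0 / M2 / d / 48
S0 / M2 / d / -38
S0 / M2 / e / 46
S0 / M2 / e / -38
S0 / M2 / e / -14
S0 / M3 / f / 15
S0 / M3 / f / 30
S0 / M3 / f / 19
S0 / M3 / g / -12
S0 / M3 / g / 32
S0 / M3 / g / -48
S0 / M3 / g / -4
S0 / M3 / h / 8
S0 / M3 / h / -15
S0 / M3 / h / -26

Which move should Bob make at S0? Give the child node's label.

M2

a (Bob): max(-5, -34) = -5
b (Bob): max(-43, 37, -39) = 37
c (Bob): max(40, -26) = 40
M1 (Dana): min(-5, 37, 40) = -5
d (Bob): max(-20, 48, -38) = 48
e (Bob): max(46, -38, -14) = 46
M2 (Dana): min(48, 46) = 46
f (Bob): max(15, 30, 19) = 30
g (Bob): max(-12, 32, -48, -4) = 32
h (Bob): max(8, -15, -26) = 8
M3 (Dana): min(30, 32, 8) = 8
S0 (Bob): max(-5, 46, 8) = 46
Bob at S0 wants the highest of {M1=-5, M2=46, M3=8}, so chooses M2.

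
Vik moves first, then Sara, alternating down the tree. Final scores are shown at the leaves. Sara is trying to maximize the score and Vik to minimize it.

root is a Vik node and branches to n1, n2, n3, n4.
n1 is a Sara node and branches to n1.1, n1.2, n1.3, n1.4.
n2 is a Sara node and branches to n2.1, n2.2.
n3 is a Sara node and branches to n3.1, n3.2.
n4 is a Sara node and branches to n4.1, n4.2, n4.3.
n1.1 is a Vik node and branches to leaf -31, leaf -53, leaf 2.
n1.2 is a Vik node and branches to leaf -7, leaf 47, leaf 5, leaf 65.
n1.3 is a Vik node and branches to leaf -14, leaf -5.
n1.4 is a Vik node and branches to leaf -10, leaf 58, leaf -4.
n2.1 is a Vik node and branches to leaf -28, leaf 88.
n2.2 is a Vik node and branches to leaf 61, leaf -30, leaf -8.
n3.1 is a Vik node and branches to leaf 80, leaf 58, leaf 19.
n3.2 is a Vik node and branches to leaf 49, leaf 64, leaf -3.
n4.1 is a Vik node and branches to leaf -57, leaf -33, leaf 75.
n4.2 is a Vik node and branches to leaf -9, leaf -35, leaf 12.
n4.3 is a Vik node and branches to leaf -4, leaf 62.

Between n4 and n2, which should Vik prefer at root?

n2

n4.1 (Vik): min(-57, -33, 75) = -57
n4.2 (Vik): min(-9, -35, 12) = -35
n4.3 (Vik): min(-4, 62) = -4
n4 (Sara): max(-57, -35, -4) = -4
n2.1 (Vik): min(-28, 88) = -28
n2.2 (Vik): min(61, -30, -8) = -30
n2 (Sara): max(-28, -30) = -28
Vik prefers the lower value; n4=-4, n2=-28. n2 is better since -28 < -4.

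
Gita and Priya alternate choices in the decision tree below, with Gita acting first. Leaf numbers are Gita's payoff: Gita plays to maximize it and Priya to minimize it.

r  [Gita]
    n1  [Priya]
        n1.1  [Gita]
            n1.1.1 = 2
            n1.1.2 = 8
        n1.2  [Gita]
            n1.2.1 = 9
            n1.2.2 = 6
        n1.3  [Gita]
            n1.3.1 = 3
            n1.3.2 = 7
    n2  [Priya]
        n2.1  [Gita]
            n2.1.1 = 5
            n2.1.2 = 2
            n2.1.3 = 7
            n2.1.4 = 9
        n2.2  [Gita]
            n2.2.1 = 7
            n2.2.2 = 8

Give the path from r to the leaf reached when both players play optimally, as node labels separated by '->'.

n1.1 (Gita): max(2, 8) = 8
n1.2 (Gita): max(9, 6) = 9
n1.3 (Gita): max(3, 7) = 7
n1 (Priya): min(8, 9, 7) = 7
n2.1 (Gita): max(5, 2, 7, 9) = 9
n2.2 (Gita): max(7, 8) = 8
n2 (Priya): min(9, 8) = 8
r (Gita): max(7, 8) = 8
At r, Gita picks n2 (highest: 8).
At n2, Priya picks n2.2 (lowest: 8).
At n2.2, Gita picks n2.2.2 (highest: 8).
Terminal value 8.

r -> n2 -> n2.2 -> n2.2.2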